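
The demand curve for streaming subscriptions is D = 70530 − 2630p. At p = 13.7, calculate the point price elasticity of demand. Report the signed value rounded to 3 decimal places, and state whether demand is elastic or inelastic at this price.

-1.044; elastic

dD/dp = −2630. At p = 13.7, D = 70530 − 2630(13.7) = 34499.
Ed = (dD/dp)·(p/D) = −2630 × (13.7/34499) = -1.04440…
|Ed| = 1.044 > 1, so demand is elastic.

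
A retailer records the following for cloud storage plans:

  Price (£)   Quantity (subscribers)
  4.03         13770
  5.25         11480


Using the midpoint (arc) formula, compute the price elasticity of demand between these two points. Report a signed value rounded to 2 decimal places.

%ΔQ = (11480 − 13770) / [(13770 + 11480)/2] = -2290/12625 = -0.181386…
%ΔP = (5.25 − 4.03) / [(4.03 + 5.25)/2] = 1.22/4.64 = 0.262931…
Arc Ed = %ΔQ / %ΔP = (-2290/12625) / (1.22/4.64) = -0.6898…

-0.69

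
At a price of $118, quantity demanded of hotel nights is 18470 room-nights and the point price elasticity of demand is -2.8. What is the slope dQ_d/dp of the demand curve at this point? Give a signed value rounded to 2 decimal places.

-438.27

Ed = (dQ_d/dp)·(p/Q_d) ⇒ dQ_d/dp = Ed·Q_d/p = (-2.8)·18470/118 = -438.2711…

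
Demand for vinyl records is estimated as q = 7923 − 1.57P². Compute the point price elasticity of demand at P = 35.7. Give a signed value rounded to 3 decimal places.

-0.676

dq/dP = −2·1.57·P = -112.098. At P = 35.7, q = 5922.0507.
Ed = (dq/dP)·(P/q) = (-112.098) × (35.7/5922.0507) = -0.67576…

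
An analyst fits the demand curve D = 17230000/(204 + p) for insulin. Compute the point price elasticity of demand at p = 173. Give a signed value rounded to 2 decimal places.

dD/dp = −17230000/(204 + p)² = -121.228. At p = 173, D = 45702.9.
Ed = (dD/dp)·(p/D) = (-121.228) × (173/45702.9) = -0.4588…

-0.46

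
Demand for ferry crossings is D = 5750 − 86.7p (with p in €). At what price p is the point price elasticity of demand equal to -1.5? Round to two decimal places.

Ed = −86.7p/(5750 − 86.7p). Set this equal to -1.5:
86.7p = 1.5·(5750 − 86.7p) ⇒ 86.7p(1 + 1.5) = 1.5·5750
p = 1.5·5750 / (86.7·2.5) = 39.7923…

39.79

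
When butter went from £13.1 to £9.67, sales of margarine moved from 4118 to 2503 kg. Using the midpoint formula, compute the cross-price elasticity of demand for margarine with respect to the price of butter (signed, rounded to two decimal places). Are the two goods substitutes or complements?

%ΔQ_{margarine} = (2503 − 4118)/avg = -1615/3310.5 = -0.487841…
%ΔP_{butter} = (9.67 − 13.1)/avg = -3.43/11.385 = -0.301273…
E_cross = (-1615/3310.5) / (-3.43/11.385) = 1.6192…
E_cross > 0 ⇒ the goods are substitutes.

1.62; substitutes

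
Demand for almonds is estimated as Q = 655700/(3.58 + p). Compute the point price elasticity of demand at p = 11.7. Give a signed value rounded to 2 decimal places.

dQ/dp = −655700/(3.58 + p)² = -2808.4. At p = 11.7, Q = 42912.3.
Ed = (dQ/dp)·(p/Q) = (-2808.4) × (11.7/42912.3) = -0.7657…

-0.77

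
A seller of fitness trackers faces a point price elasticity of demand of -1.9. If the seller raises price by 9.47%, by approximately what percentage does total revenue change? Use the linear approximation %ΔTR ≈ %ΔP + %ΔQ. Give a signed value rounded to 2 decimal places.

-8.52%

%ΔQ ≈ Ed × %ΔP = (-1.9) × (+9.47%) = -17.9930%
%ΔTR ≈ %ΔP + %ΔQ = (+9.47%) + (-17.9930%) = -8.5230%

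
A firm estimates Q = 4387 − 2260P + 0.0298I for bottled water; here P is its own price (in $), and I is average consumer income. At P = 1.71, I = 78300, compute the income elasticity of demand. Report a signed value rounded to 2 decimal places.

0.82

At the given values, Q = 4387 − 2260(1.71) + 0.0298(78300) = 2855.74.
∂Q/∂I = 0.0298.
E = (0.0298) × (78300/2855.74) = 0.8170…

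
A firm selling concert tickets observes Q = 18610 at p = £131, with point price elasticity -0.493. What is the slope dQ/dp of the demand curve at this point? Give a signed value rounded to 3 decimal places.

-70.036

Ed = (dQ/dp)·(p/Q) ⇒ dQ/dp = Ed·Q/p = (-0.493)·18610/131 = -70.03610…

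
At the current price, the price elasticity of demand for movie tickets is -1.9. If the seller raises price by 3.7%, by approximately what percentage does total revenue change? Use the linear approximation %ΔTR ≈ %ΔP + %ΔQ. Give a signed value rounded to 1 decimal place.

%ΔQ ≈ Ed × %ΔP = (-1.9) × (+3.7%) = -7.0300%
%ΔTR ≈ %ΔP + %ΔQ = (+3.7%) + (-7.0300%) = -3.3300%

-3.3%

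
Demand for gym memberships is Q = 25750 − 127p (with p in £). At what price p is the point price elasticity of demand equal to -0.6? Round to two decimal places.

Ed = −127p/(25750 − 127p). Set this equal to -0.6:
127p = 0.6·(25750 − 127p) ⇒ 127p(1 + 0.6) = 0.6·25750
p = 0.6·25750 / (127·1.6) = 76.0334…

76.03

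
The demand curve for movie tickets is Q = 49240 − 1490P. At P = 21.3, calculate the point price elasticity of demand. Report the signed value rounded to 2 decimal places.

dQ/dP = −1490. At P = 21.3, Q = 49240 − 1490(21.3) = 17503.
Ed = (dQ/dP)·(P/Q) = −1490 × (21.3/17503) = -1.8132…

-1.81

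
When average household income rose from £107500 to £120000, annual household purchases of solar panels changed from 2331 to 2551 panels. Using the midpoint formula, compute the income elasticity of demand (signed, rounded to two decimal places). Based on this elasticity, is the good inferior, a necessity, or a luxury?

0.82; necessity

%ΔQ = (2551 − 2331)/[( 2331 + 2551)/2] = 220/2441 = 0.090126…
%ΔIncome = (120000 − 107500)/[( 107500 + 120000)/2] = 12500/113750 = 0.109890…
E_income = (220/2441) / (12500/113750) = 0.8201…
0 < E_income < 1 ⇒ normal good, necessity.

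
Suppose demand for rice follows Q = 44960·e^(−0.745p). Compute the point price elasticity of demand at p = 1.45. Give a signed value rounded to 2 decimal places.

dQ/dp = −0.745·Q = -11372. At p = 1.45, Q = 15264.4.
Ed = (dQ/dp)·(p/Q) = (-11372) × (1.45/15264.4) = -1.0802…

-1.08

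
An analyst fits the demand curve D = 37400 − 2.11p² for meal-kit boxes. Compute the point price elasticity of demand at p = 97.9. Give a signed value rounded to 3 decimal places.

dD/dp = −2·2.11·p = -413.138. At p = 97.9, D = 17176.8949.
Ed = (dD/dp)·(p/D) = (-413.138) × (97.9/17176.8949) = -2.35468…

-2.355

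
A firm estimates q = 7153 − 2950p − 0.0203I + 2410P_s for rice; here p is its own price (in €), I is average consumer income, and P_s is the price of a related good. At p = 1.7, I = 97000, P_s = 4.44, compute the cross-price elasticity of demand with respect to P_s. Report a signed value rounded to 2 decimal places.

0.98

At the given values, q = 7153 − 2950(1.7) − 0.0203(97000) + 2410(4.44) = 10869.3.
∂q/∂P_s = 2410.
E = (2410) × (4.44/10869.3) = 0.9844…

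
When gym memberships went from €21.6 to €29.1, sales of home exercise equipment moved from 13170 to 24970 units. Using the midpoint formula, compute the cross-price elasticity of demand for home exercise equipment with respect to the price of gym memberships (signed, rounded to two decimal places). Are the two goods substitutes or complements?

%ΔQ_{home exercise equipment} = (24970 − 13170)/avg = 11800/19070 = 0.618772…
%ΔP_{gym memberships} = (29.1 − 21.6)/avg = 7.5/25.35 = 0.295857…
E_cross = (11800/19070) / (7.5/25.35) = 2.0914…
E_cross > 0 ⇒ the goods are substitutes.

2.09; substitutes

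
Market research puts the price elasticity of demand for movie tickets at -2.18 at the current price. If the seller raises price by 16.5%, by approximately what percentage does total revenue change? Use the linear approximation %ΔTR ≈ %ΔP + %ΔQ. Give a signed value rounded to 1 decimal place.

%ΔQ ≈ Ed × %ΔP = (-2.18) × (+16.5%) = -35.9700%
%ΔTR ≈ %ΔP + %ΔQ = (+16.5%) + (-35.9700%) = -19.4700%

-19.5%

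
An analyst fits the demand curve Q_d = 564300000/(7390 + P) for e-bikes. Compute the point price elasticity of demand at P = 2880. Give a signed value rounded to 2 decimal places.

-0.28

dQ_d/dP = −564300000/(7390 + P)² = -5.35019. At P = 2880, Q_d = 54946.4.
Ed = (dQ_d/dP)·(P/Q_d) = (-5.35019) × (2880/54946.4) = -0.2804…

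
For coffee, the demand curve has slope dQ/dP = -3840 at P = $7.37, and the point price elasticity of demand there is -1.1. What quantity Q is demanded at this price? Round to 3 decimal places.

Ed = (dQ/dP)·(P/Q) ⇒ Q = (dQ/dP)·P/Ed = (-3840)·7.37/(-1.1) = 25728

25728.000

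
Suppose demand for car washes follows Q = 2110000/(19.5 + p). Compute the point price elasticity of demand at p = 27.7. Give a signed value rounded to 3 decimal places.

-0.587

dQ/dp = −2110000/(19.5 + p)² = -947.106. At p = 27.7, Q = 44703.4.
Ed = (dQ/dp)·(p/Q) = (-947.106) × (27.7/44703.4) = -0.58686…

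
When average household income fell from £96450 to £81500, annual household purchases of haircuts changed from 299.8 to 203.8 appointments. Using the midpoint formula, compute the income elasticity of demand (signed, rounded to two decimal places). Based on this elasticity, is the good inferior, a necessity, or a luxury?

2.27; luxury

%ΔQ = (203.8 − 299.8)/[( 299.8 + 203.8)/2] = -96/251.8 = -0.381254…
%ΔIncome = (81500 − 96450)/[( 96450 + 81500)/2] = -14950/88975 = -0.168024…
E_income = (-96/251.8) / (-14950/88975) = 2.2690…
E_income > 1 ⇒ normal good, luxury.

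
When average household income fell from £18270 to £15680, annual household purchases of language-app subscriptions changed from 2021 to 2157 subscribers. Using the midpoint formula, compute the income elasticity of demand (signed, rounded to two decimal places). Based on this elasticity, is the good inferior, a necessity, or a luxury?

-0.43; inferior

%ΔQ = (2157 − 2021)/[( 2021 + 2157)/2] = 136/2089 = 0.065102…
%ΔIncome = (15680 − 18270)/[( 18270 + 15680)/2] = -2590/16975 = -0.152577…
E_income = (136/2089) / (-2590/16975) = -0.4266…
E_income < 0 ⇒ inferior good.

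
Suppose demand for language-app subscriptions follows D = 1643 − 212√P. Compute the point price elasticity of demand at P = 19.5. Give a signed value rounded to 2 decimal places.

-0.66

dD/dP = −212/(2√P) = -24.0043. At P = 19.5, D = 706.833.
Ed = (dD/dP)·(P/D) = (-24.0043) × (19.5/706.833) = -0.6622…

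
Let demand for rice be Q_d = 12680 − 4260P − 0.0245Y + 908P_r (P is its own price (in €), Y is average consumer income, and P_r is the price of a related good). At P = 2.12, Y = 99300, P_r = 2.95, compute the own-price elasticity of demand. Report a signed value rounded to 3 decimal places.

-2.319

At the given values, Q_d = 12680 − 4260(2.12) − 0.0245(99300) + 908(2.95) = 3894.55.
∂Q_d/∂P = −4260.
E = (-4260) × (2.12/3894.55) = -2.31893…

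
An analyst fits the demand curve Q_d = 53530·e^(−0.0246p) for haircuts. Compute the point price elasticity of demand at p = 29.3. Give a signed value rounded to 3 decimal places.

dQ_d/dp = −0.0246·Q_d = -640.474. At p = 29.3, Q_d = 26035.5.
Ed = (dQ_d/dp)·(p/Q_d) = (-640.474) × (29.3/26035.5) = -0.72078

-0.721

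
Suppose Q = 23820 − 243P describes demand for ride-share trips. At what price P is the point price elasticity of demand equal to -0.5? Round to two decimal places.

32.67

Ed = −243P/(23820 − 243P). Set this equal to -0.5:
243P = 0.5·(23820 − 243P) ⇒ 243P(1 + 0.5) = 0.5·23820
P = 0.5·23820 / (243·1.5) = 32.6748…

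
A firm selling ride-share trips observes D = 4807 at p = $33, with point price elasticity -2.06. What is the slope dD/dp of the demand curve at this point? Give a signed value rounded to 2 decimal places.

-300.07

Ed = (dD/dp)·(p/D) ⇒ dD/dp = Ed·D/p = (-2.06)·4807/33 = -300.0733…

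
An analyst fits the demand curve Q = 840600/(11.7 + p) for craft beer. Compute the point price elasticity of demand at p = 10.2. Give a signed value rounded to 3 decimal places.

-0.466

dQ/dp = −840600/(11.7 + p)² = -1752.67. At p = 10.2, Q = 38383.6.
Ed = (dQ/dp)·(p/Q) = (-1752.67) × (10.2/38383.6) = -0.46575…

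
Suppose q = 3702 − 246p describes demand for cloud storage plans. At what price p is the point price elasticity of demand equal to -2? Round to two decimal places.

Ed = −246p/(3702 − 246p). Set this equal to -2:
246p = 2·(3702 − 246p) ⇒ 246p(1 + 2) = 2·3702
p = 2·3702 / (246·3) = 10.0325…

10.03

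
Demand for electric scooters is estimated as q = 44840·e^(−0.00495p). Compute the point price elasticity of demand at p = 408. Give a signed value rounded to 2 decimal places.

-2.02

dq/dp = −0.00495·q = -29.4557. At p = 408, q = 5950.65.
Ed = (dq/dp)·(p/q) = (-29.4557) × (408/5950.65) = -2.0196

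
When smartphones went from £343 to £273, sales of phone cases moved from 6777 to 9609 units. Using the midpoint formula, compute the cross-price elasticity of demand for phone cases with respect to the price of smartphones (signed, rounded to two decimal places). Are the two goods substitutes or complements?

-1.52; complements

%ΔQ_{phone cases} = (9609 − 6777)/avg = 2832/8193 = 0.345660…
%ΔP_{smartphones} = (273 − 343)/avg = -70/308 = -0.227272…
E_cross = (2832/8193) / (-70/308) = -1.5209…
E_cross < 0 ⇒ the goods are complements.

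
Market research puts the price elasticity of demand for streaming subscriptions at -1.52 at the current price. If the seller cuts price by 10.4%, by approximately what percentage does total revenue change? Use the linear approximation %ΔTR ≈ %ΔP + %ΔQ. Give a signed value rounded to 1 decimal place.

%ΔQ ≈ Ed × %ΔP = (-1.52) × (-10.4%) = +15.8080%
%ΔTR ≈ %ΔP + %ΔQ = (-10.4%) + (+15.8080%) = +5.4080%

+5.4%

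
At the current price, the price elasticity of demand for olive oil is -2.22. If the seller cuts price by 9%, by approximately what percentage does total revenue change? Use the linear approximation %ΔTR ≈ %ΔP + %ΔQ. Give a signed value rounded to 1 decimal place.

+11.0%

%ΔQ ≈ Ed × %ΔP = (-2.22) × (-9%) = +19.9800%
%ΔTR ≈ %ΔP + %ΔQ = (-9%) + (+19.9800%) = +10.9800%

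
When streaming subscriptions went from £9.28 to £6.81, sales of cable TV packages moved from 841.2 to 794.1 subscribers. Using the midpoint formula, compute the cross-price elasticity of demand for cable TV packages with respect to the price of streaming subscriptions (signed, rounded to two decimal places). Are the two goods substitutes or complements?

0.19; substitutes

%ΔQ_{cable TV packages} = (794.1 − 841.2)/avg = -47.1/817.65 = -0.057604…
%ΔP_{streaming subscriptions} = (6.81 − 9.28)/avg = -2.47/8.045 = -0.307022…
E_cross = (-47.1/817.65) / (-2.47/8.045) = 0.1876…
E_cross > 0 ⇒ the goods are substitutes.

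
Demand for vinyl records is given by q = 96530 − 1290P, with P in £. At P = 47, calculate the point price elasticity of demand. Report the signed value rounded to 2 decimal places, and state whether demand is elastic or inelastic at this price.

dq/dP = −1290. At P = 47, q = 96530 − 1290(47) = 35900.
Ed = (dq/dP)·(P/q) = −1290 × (47/35900) = -1.6888…
|Ed| = 1.69 > 1, so demand is elastic.

-1.69; elastic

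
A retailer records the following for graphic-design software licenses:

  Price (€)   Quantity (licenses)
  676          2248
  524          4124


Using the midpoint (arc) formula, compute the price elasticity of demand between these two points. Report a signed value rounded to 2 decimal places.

-2.32

%ΔQ = (4124 − 2248) / [(2248 + 4124)/2] = 1876/3186 = 0.588826…
%ΔP = (524 − 676) / [(676 + 524)/2] = -152/600 = -0.253333…
Arc Ed = %ΔQ / %ΔP = (1876/3186) / (-152/600) = -2.3243…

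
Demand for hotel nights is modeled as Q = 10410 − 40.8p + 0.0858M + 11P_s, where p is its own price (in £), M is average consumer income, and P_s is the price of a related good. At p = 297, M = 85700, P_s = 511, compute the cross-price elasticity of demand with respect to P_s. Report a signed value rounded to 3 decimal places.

At the given values, Q = 10410 − 40.8(297) + 0.0858(85700) + 11(511) = 11266.46.
∂Q/∂P_s = 11.
E = (11) × (511/11266.46) = 0.49891…

0.499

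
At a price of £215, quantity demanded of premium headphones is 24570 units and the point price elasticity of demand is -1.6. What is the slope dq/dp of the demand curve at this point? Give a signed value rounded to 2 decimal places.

Ed = (dq/dp)·(p/q) ⇒ dq/dp = Ed·q/p = (-1.6)·24570/215 = -182.8465…

-182.85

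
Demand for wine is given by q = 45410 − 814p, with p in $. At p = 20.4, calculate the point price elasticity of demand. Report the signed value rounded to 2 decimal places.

dq/dp = −814. At p = 20.4, q = 45410 − 814(20.4) = 28804.4.
Ed = (dq/dp)·(p/q) = −814 × (20.4/28804.4) = -0.5764…

-0.58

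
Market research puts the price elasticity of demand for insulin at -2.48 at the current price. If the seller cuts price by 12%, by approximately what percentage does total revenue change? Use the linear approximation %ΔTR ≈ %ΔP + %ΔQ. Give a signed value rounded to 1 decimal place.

%ΔQ ≈ Ed × %ΔP = (-2.48) × (-12%) = +29.7600%
%ΔTR ≈ %ΔP + %ΔQ = (-12%) + (+29.7600%) = +17.7600%

+17.8%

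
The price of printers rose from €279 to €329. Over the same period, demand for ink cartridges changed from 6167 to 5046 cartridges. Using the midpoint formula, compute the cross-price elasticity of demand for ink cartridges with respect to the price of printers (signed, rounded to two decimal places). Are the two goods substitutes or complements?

-1.22; complements

%ΔQ_{ink cartridges} = (5046 − 6167)/avg = -1121/5606.5 = -0.199946…
%ΔP_{printers} = (329 − 279)/avg = 50/304 = 0.164473…
E_cross = (-1121/5606.5) / (50/304) = -1.2156…
E_cross < 0 ⇒ the goods are complements.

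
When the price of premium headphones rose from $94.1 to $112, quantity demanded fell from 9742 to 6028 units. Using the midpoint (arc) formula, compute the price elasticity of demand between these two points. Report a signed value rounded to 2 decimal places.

-2.71

%ΔQ = (6028 − 9742) / [(9742 + 6028)/2] = -3714/7885 = -0.471020…
%ΔP = (112 − 94.1) / [(94.1 + 112)/2] = 17.9/103.05 = 0.173702…
Arc Ed = %ΔQ / %ΔP = (-3714/7885) / (17.9/103.05) = -2.7116…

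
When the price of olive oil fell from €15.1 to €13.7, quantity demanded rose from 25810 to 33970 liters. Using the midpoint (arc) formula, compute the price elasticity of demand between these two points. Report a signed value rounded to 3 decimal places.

-2.808

%ΔQ = (33970 − 25810) / [(25810 + 33970)/2] = 8160/29890 = 0.273001…
%ΔP = (13.7 − 15.1) / [(15.1 + 13.7)/2] = -1.4/14.4 = -0.097222…
Arc Ed = %ΔQ / %ΔP = (8160/29890) / (-1.4/14.4) = -2.80801…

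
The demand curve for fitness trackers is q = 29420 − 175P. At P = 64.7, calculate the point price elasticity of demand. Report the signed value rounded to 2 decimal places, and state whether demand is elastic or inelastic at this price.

-0.63; inelastic

dq/dP = −175. At P = 64.7, q = 29420 − 175(64.7) = 18097.5.
Ed = (dq/dP)·(P/q) = −175 × (64.7/18097.5) = -0.6256…
|Ed| = 0.63 < 1, so demand is inelastic.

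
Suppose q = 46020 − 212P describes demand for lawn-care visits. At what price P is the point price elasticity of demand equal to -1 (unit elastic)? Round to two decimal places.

Ed = −212P/(46020 − 212P). Set this equal to -1:
212P = 1·(46020 − 212P) ⇒ 212P(1 + 1) = 1·46020
P = 1·46020 / (212·2) = 108.5377…

108.54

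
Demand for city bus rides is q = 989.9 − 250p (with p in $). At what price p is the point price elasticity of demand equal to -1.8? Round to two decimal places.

Ed = −250p/(989.9 − 250p). Set this equal to -1.8:
250p = 1.8·(989.9 − 250p) ⇒ 250p(1 + 1.8) = 1.8·989.9
p = 1.8·989.9 / (250·2.8) = 2.5454…

2.55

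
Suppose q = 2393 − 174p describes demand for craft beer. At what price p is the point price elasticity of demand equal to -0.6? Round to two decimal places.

5.16

Ed = −174p/(2393 − 174p). Set this equal to -0.6:
174p = 0.6·(2393 − 174p) ⇒ 174p(1 + 0.6) = 0.6·2393
p = 0.6·2393 / (174·1.6) = 5.1573…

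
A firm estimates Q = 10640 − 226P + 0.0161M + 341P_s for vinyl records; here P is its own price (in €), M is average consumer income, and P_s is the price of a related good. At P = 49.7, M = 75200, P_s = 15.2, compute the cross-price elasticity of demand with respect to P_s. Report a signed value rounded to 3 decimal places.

0.893

At the given values, Q = 10640 − 226(49.7) + 0.0161(75200) + 341(15.2) = 5801.72.
∂Q/∂P_s = 341.
E = (341) × (15.2/5801.72) = 0.89339…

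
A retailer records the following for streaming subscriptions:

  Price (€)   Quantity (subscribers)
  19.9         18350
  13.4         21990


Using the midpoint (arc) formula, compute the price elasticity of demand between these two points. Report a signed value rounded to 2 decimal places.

-0.46

%ΔQ = (21990 − 18350) / [(18350 + 21990)/2] = 3640/20170 = 0.180466…
%ΔP = (13.4 − 19.9) / [(19.9 + 13.4)/2] = -6.5/16.65 = -0.390390…
Arc Ed = %ΔQ / %ΔP = (3640/20170) / (-6.5/16.65) = -0.4622…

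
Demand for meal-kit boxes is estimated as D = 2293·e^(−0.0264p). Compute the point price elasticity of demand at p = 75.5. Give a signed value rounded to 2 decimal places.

-1.99

dD/dp = −0.0264·D = -8.24845. At p = 75.5, D = 312.441.
Ed = (dD/dp)·(p/D) = (-8.24845) × (75.5/312.441) = -1.9932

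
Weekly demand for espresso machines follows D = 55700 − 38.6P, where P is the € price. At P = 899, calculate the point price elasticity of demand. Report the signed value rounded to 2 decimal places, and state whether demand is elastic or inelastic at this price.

-1.65; elastic

dD/dP = −38.6. At P = 899, D = 55700 − 38.6(899) = 20998.6.
Ed = (dD/dP)·(P/D) = −38.6 × (899/20998.6) = -1.6525…
|Ed| = 1.65 > 1, so demand is elastic.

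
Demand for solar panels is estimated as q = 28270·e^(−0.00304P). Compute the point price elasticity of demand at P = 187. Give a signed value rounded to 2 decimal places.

dq/dP = −0.00304·q = -48.6756. At P = 187, q = 16011.7.
Ed = (dq/dP)·(P/q) = (-48.6756) × (187/16011.7) = -0.5684…

-0.57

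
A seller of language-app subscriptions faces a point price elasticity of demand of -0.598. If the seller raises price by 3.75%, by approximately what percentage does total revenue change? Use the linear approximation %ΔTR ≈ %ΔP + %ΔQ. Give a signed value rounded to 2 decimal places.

+1.51%

%ΔQ ≈ Ed × %ΔP = (-0.598) × (+3.75%) = -2.2425%
%ΔTR ≈ %ΔP + %ΔQ = (+3.75%) + (-2.2425%) = +1.5075%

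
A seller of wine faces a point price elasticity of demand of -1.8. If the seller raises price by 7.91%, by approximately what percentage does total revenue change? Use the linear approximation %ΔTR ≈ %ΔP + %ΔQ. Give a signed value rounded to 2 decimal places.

%ΔQ ≈ Ed × %ΔP = (-1.8) × (+7.91%) = -14.2380%
%ΔTR ≈ %ΔP + %ΔQ = (+7.91%) + (-14.2380%) = -6.3280%

-6.33%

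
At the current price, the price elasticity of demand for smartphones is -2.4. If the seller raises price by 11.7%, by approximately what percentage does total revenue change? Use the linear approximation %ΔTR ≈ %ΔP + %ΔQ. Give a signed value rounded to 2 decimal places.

%ΔQ ≈ Ed × %ΔP = (-2.4) × (+11.7%) = -28.0800%
%ΔTR ≈ %ΔP + %ΔQ = (+11.7%) + (-28.0800%) = -16.3800%

-16.38%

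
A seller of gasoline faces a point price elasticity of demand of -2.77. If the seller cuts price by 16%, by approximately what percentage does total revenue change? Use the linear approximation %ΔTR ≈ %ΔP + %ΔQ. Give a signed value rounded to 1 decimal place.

%ΔQ ≈ Ed × %ΔP = (-2.77) × (-16%) = +44.3200%
%ΔTR ≈ %ΔP + %ΔQ = (-16%) + (+44.3200%) = +28.3200%

+28.3%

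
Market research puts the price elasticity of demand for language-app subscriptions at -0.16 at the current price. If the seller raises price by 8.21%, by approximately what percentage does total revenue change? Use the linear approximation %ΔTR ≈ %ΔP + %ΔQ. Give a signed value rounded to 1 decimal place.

+6.9%

%ΔQ ≈ Ed × %ΔP = (-0.16) × (+8.21%) = -1.3136%
%ΔTR ≈ %ΔP + %ΔQ = (+8.21%) + (-1.3136%) = +6.8964%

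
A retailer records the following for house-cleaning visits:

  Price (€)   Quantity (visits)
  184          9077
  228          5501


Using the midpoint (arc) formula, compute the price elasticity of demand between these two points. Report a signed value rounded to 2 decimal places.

%ΔQ = (5501 − 9077) / [(9077 + 5501)/2] = -3576/7289 = -0.490602…
%ΔP = (228 − 184) / [(184 + 228)/2] = 44/206 = 0.213592…
Arc Ed = %ΔQ / %ΔP = (-3576/7289) / (44/206) = -2.2969…

-2.30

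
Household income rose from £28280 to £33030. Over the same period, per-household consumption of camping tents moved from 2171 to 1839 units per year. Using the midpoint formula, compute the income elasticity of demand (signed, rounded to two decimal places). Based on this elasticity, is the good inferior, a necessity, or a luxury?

-1.07; inferior

%ΔQ = (1839 − 2171)/[( 2171 + 1839)/2] = -332/2005 = -0.165586…
%ΔIncome = (33030 − 28280)/[( 28280 + 33030)/2] = 4750/30655 = 0.154950…
E_income = (-332/2005) / (4750/30655) = -1.0686…
E_income < 0 ⇒ inferior good.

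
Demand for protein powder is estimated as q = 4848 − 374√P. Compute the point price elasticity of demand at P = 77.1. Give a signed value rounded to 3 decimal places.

dq/dP = −374/(2√P) = -21.2968. At P = 77.1, q = 1564.03.
Ed = (dq/dP)·(P/q) = (-21.2968) × (77.1/1564.03) = -1.04983…

-1.050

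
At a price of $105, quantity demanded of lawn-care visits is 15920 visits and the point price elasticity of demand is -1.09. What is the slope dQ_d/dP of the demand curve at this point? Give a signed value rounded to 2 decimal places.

Ed = (dQ_d/dP)·(P/Q_d) ⇒ dQ_d/dP = Ed·Q_d/P = (-1.09)·15920/105 = -165.2647…

-165.26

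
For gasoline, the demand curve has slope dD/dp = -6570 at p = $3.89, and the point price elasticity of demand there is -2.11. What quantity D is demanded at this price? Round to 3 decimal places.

12112.464

Ed = (dD/dp)·(p/D) ⇒ D = (dD/dp)·p/Ed = (-6570)·3.89/(-2.11) = 12112.46445…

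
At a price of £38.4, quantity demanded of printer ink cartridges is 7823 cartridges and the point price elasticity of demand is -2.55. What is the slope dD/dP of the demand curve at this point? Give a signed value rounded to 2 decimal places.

-519.50

Ed = (dD/dP)·(P/D) ⇒ dD/dP = Ed·D/P = (-2.55)·7823/38.4 = -519.4960…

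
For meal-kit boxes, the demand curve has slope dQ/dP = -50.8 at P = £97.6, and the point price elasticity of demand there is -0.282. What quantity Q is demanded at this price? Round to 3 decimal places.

17581.844

Ed = (dQ/dP)·(P/Q) ⇒ Q = (dQ/dP)·P/Ed = (-50.8)·97.6/(-0.282) = 17581.84397…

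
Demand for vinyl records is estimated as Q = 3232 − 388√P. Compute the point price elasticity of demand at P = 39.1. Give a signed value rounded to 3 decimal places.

-1.505

dQ/dP = −388/(2√P) = -31.0251. At P = 39.1, Q = 805.836.
Ed = (dQ/dP)·(P/Q) = (-31.0251) × (39.1/805.836) = -1.50537…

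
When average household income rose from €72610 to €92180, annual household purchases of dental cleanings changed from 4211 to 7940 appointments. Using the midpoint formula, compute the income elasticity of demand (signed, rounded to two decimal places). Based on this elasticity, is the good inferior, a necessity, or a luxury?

%ΔQ = (7940 − 4211)/[( 4211 + 7940)/2] = 3729/6075.5 = 0.613776…
%ΔIncome = (92180 − 72610)/[( 72610 + 92180)/2] = 19570/82395 = 0.237514…
E_income = (3729/6075.5) / (19570/82395) = 2.5841…
E_income > 1 ⇒ normal good, luxury.

2.58; luxury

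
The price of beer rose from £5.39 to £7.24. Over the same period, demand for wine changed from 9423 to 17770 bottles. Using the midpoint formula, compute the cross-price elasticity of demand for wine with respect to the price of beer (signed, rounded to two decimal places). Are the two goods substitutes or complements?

%ΔQ_{wine} = (17770 − 9423)/avg = 8347/13596.5 = 0.613907…
%ΔP_{beer} = (7.24 − 5.39)/avg = 1.85/6.315 = 0.292953…
E_cross = (8347/13596.5) / (1.85/6.315) = 2.0955…
E_cross > 0 ⇒ the goods are substitutes.

2.10; substitutes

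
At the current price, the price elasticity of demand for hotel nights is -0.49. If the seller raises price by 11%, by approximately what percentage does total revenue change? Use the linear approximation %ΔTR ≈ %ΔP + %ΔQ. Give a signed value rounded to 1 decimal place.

%ΔQ ≈ Ed × %ΔP = (-0.49) × (+11%) = -5.3900%
%ΔTR ≈ %ΔP + %ΔQ = (+11%) + (-5.3900%) = +5.6100%

+5.6%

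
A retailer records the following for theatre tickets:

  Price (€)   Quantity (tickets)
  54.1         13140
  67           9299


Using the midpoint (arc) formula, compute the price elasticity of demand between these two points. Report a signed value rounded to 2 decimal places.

-1.61

%ΔQ = (9299 − 13140) / [(13140 + 9299)/2] = -3841/11219.5 = -0.342350…
%ΔP = (67 − 54.1) / [(54.1 + 67)/2] = 12.9/60.55 = 0.213047…
Arc Ed = %ΔQ / %ΔP = (-3841/11219.5) / (12.9/60.55) = -1.6069…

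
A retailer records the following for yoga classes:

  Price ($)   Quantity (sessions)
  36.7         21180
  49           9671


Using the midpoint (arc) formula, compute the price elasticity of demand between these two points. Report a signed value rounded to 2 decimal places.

%ΔQ = (9671 − 21180) / [(21180 + 9671)/2] = -11509/15425.5 = -0.746102…
%ΔP = (49 − 36.7) / [(36.7 + 49)/2] = 12.3/42.85 = 0.287047…
Arc Ed = %ΔQ / %ΔP = (-11509/15425.5) / (12.3/42.85) = -2.5992…

-2.60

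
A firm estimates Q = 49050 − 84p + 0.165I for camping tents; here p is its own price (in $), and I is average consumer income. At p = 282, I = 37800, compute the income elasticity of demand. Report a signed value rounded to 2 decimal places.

At the given values, Q = 49050 − 84(282) + 0.165(37800) = 31599.
∂Q/∂I = 0.165.
E = (0.165) × (37800/31599) = 0.1973…

0.20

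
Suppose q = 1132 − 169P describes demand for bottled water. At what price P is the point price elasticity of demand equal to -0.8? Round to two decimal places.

Ed = −169P/(1132 − 169P). Set this equal to -0.8:
169P = 0.8·(1132 − 169P) ⇒ 169P(1 + 0.8) = 0.8·1132
P = 0.8·1132 / (169·1.8) = 2.9769…

2.98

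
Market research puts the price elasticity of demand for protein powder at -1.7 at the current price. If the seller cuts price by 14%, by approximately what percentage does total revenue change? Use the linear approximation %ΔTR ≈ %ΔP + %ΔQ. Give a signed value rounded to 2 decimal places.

%ΔQ ≈ Ed × %ΔP = (-1.7) × (-14%) = +23.8000%
%ΔTR ≈ %ΔP + %ΔQ = (-14%) + (+23.8000%) = +9.8000%

+9.80%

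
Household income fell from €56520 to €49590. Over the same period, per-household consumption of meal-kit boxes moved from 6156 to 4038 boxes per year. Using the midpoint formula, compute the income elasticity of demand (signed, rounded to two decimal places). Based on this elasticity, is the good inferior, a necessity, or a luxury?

%ΔQ = (4038 − 6156)/[( 6156 + 4038)/2] = -2118/5097 = -0.415538…
%ΔIncome = (49590 − 56520)/[( 56520 + 49590)/2] = -6930/53055 = -0.130619…
E_income = (-2118/5097) / (-6930/53055) = 3.1812…
E_income > 1 ⇒ normal good, luxury.

3.18; luxury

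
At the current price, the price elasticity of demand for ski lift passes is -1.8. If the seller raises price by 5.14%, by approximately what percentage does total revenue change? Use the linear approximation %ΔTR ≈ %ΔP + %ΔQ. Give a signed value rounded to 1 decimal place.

-4.1%

%ΔQ ≈ Ed × %ΔP = (-1.8) × (+5.14%) = -9.2520%
%ΔTR ≈ %ΔP + %ΔQ = (+5.14%) + (-9.2520%) = -4.1120%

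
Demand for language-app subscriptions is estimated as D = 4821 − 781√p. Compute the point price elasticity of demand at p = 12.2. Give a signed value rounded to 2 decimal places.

-0.65

dD/dp = −781/(2√p) = -111.8. At p = 12.2, D = 2093.08.
Ed = (dD/dp)·(p/D) = (-111.8) × (12.2/2093.08) = -0.6516…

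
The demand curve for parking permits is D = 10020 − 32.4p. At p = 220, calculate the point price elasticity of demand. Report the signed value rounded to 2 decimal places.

dD/dp = −32.4. At p = 220, D = 10020 − 32.4(220) = 2892.
Ed = (dD/dp)·(p/D) = −32.4 × (220/2892) = -2.4647…

-2.46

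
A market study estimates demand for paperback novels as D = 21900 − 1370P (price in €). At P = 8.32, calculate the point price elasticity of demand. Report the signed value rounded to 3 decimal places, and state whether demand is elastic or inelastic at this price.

dD/dP = −1370. At P = 8.32, D = 21900 − 1370(8.32) = 10501.6.
Ed = (dD/dP)·(P/D) = −1370 × (8.32/10501.6) = -1.08539…
|Ed| = 1.085 > 1, so demand is elastic.

-1.085; elastic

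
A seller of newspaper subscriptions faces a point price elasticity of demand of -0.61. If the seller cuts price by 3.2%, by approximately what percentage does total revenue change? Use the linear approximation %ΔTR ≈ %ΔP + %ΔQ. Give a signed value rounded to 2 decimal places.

-1.25%

%ΔQ ≈ Ed × %ΔP = (-0.61) × (-3.2%) = +1.9520%
%ΔTR ≈ %ΔP + %ΔQ = (-3.2%) + (+1.9520%) = -1.2480%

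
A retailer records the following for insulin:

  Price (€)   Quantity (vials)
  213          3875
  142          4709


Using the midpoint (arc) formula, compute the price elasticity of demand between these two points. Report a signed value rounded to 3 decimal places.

-0.486

%ΔQ = (4709 − 3875) / [(3875 + 4709)/2] = 834/4292 = 0.194315…
%ΔP = (142 − 213) / [(213 + 142)/2] = -71/177.5 = -0.4
Arc Ed = %ΔQ / %ΔP = (834/4292) / (-71/177.5) = -0.48578…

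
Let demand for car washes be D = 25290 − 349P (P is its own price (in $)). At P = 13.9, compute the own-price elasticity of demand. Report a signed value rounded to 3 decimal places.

At the given values, D = 25290 − 349(13.9) = 20438.9.
∂D/∂P = −349.
E = (-349) × (13.9/20438.9) = -0.23734…

-0.237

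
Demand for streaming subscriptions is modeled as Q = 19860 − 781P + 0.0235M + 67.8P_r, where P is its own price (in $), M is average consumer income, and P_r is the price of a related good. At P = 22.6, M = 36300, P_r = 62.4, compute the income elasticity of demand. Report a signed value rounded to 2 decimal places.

0.12

At the given values, Q = 19860 − 781(22.6) + 0.0235(36300) + 67.8(62.4) = 7293.17.
∂Q/∂M = 0.0235.
E = (0.0235) × (36300/7293.17) = 0.1169…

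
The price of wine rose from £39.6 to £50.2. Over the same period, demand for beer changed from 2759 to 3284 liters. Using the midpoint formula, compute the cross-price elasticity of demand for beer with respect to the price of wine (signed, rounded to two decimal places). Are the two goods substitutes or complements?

0.74; substitutes

%ΔQ_{beer} = (3284 − 2759)/avg = 525/3021.5 = 0.173754…
%ΔP_{wine} = (50.2 − 39.6)/avg = 10.6/44.9 = 0.236080…
E_cross = (525/3021.5) / (10.6/44.9) = 0.7359…
E_cross > 0 ⇒ the goods are substitutes.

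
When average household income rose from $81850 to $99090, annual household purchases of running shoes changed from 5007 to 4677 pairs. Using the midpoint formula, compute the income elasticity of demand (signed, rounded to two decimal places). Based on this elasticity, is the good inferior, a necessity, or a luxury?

%ΔQ = (4677 − 5007)/[( 5007 + 4677)/2] = -330/4842 = -0.068153…
%ΔIncome = (99090 − 81850)/[( 81850 + 99090)/2] = 17240/90470 = 0.190560…
E_income = (-330/4842) / (17240/90470) = -0.3576…
E_income < 0 ⇒ inferior good.

-0.36; inferior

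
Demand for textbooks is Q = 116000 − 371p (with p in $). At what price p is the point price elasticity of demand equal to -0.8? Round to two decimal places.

138.96

Ed = −371p/(116000 − 371p). Set this equal to -0.8:
371p = 0.8·(116000 − 371p) ⇒ 371p(1 + 0.8) = 0.8·116000
p = 0.8·116000 / (371·1.8) = 138.9637…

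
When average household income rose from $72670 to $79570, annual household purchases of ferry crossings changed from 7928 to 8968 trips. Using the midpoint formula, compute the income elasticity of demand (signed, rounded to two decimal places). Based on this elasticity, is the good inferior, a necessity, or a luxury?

1.36; luxury

%ΔQ = (8968 − 7928)/[( 7928 + 8968)/2] = 1040/8448 = 0.123106…
%ΔIncome = (79570 − 72670)/[( 72670 + 79570)/2] = 6900/76120 = 0.090646…
E_income = (1040/8448) / (6900/76120) = 1.3580…
E_income > 1 ⇒ normal good, luxury.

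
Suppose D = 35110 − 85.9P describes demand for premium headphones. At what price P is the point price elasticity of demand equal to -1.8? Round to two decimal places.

Ed = −85.9P/(35110 − 85.9P). Set this equal to -1.8:
85.9P = 1.8·(35110 − 85.9P) ⇒ 85.9P(1 + 1.8) = 1.8·35110
P = 1.8·35110 / (85.9·2.8) = 262.7556…

262.76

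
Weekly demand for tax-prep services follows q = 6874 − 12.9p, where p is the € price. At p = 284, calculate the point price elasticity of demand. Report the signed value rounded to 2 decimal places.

dq/dp = −12.9. At p = 284, q = 6874 − 12.9(284) = 3210.4.
Ed = (dq/dp)·(p/q) = −12.9 × (284/3210.4) = -1.1411…

-1.14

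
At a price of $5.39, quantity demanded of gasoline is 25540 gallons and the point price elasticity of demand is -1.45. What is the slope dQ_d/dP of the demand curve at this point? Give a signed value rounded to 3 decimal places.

-6870.686

Ed = (dQ_d/dP)·(P/Q_d) ⇒ dQ_d/dP = Ed·Q_d/P = (-1.45)·25540/5.39 = -6870.68645…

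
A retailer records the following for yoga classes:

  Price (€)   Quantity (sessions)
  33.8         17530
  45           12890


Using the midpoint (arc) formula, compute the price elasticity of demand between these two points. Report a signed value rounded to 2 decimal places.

-1.07

%ΔQ = (12890 − 17530) / [(17530 + 12890)/2] = -4640/15210 = -0.305062…
%ΔP = (45 − 33.8) / [(33.8 + 45)/2] = 11.2/39.4 = 0.284263…
Arc Ed = %ΔQ / %ΔP = (-4640/15210) / (11.2/39.4) = -1.0731…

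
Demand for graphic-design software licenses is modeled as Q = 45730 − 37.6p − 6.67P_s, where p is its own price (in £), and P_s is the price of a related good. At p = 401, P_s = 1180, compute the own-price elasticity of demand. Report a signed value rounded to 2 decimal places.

At the given values, Q = 45730 − 37.6(401) − 6.67(1180) = 22781.8.
∂Q/∂p = −37.6.
E = (-37.6) × (401/22781.8) = -0.6618…

-0.66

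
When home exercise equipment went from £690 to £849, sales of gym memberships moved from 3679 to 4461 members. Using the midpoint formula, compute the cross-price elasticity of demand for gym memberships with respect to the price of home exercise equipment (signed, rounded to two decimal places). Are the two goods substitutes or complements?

%ΔQ_{gym memberships} = (4461 − 3679)/avg = 782/4070 = 0.192137…
%ΔP_{home exercise equipment} = (849 − 690)/avg = 159/769.5 = 0.206627…
E_cross = (782/4070) / (159/769.5) = 0.9298…
E_cross > 0 ⇒ the goods are substitutes.

0.93; substitutes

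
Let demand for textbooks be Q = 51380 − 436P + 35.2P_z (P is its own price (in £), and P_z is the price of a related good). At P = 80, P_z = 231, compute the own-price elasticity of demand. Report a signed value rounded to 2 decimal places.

-1.42

At the given values, Q = 51380 − 436(80) + 35.2(231) = 24631.2.
∂Q/∂P = −436.
E = (-436) × (80/24631.2) = -1.4160…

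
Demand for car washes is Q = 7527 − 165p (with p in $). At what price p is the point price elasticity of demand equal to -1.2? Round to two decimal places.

24.88

Ed = −165p/(7527 − 165p). Set this equal to -1.2:
165p = 1.2·(7527 − 165p) ⇒ 165p(1 + 1.2) = 1.2·7527
p = 1.2·7527 / (165·2.2) = 24.8826…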